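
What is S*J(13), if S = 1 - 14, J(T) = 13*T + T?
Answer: -2366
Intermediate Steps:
J(T) = 14*T
S = -13
S*J(13) = -182*13 = -13*182 = -2366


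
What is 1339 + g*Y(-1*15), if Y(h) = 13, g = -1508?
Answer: -18265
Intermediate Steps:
1339 + g*Y(-1*15) = 1339 - 1508*13 = 1339 - 19604 = -18265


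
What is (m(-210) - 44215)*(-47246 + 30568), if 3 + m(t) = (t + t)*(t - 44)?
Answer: -1041741236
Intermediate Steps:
m(t) = -3 + 2*t*(-44 + t) (m(t) = -3 + (t + t)*(t - 44) = -3 + (2*t)*(-44 + t) = -3 + 2*t*(-44 + t))
(m(-210) - 44215)*(-47246 + 30568) = ((-3 - 88*(-210) + 2*(-210)²) - 44215)*(-47246 + 30568) = ((-3 + 18480 + 2*44100) - 44215)*(-16678) = ((-3 + 18480 + 88200) - 44215)*(-16678) = (106677 - 44215)*(-16678) = 62462*(-16678) = -1041741236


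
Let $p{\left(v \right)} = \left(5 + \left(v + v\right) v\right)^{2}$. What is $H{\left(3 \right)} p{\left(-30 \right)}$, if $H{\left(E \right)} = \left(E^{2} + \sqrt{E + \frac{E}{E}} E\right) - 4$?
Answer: $35838275$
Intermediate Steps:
$p{\left(v \right)} = \left(5 + 2 v^{2}\right)^{2}$ ($p{\left(v \right)} = \left(5 + 2 v v\right)^{2} = \left(5 + 2 v^{2}\right)^{2}$)
$H{\left(E \right)} = -4 + E^{2} + E \sqrt{1 + E}$ ($H{\left(E \right)} = \left(E^{2} + \sqrt{E + 1} E\right) - 4 = \left(E^{2} + \sqrt{1 + E} E\right) - 4 = \left(E^{2} + E \sqrt{1 + E}\right) - 4 = -4 + E^{2} + E \sqrt{1 + E}$)
$H{\left(3 \right)} p{\left(-30 \right)} = \left(-4 + 3^{2} + 3 \sqrt{1 + 3}\right) \left(5 + 2 \left(-30\right)^{2}\right)^{2} = \left(-4 + 9 + 3 \sqrt{4}\right) \left(5 + 2 \cdot 900\right)^{2} = \left(-4 + 9 + 3 \cdot 2\right) \left(5 + 1800\right)^{2} = \left(-4 + 9 + 6\right) 1805^{2} = 11 \cdot 3258025 = 35838275$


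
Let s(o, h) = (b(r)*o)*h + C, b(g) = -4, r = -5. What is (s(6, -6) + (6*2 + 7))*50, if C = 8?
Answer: 8550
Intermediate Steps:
s(o, h) = 8 - 4*h*o (s(o, h) = (-4*o)*h + 8 = -4*h*o + 8 = 8 - 4*h*o)
(s(6, -6) + (6*2 + 7))*50 = ((8 - 4*(-6)*6) + (6*2 + 7))*50 = ((8 + 144) + (12 + 7))*50 = (152 + 19)*50 = 171*50 = 8550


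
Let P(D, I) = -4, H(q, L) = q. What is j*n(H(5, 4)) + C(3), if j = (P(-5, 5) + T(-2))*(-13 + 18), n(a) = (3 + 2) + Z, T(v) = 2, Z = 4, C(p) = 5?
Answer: -85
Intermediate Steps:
n(a) = 9 (n(a) = (3 + 2) + 4 = 5 + 4 = 9)
j = -10 (j = (-4 + 2)*(-13 + 18) = -2*5 = -10)
j*n(H(5, 4)) + C(3) = -10*9 + 5 = -90 + 5 = -85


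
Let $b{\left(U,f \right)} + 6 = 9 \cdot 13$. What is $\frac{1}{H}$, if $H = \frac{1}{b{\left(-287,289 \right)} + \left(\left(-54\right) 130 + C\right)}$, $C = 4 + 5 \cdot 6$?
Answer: $-6875$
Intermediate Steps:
$b{\left(U,f \right)} = 111$ ($b{\left(U,f \right)} = -6 + 9 \cdot 13 = -6 + 117 = 111$)
$C = 34$ ($C = 4 + 30 = 34$)
$H = - \frac{1}{6875}$ ($H = \frac{1}{111 + \left(\left(-54\right) 130 + 34\right)} = \frac{1}{111 + \left(-7020 + 34\right)} = \frac{1}{111 - 6986} = \frac{1}{-6875} = - \frac{1}{6875} \approx -0.00014545$)
$\frac{1}{H} = \frac{1}{- \frac{1}{6875}} = -6875$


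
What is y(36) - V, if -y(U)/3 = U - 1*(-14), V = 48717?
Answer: -48867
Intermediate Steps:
y(U) = -42 - 3*U (y(U) = -3*(U - 1*(-14)) = -3*(U + 14) = -3*(14 + U) = -42 - 3*U)
y(36) - V = (-42 - 3*36) - 1*48717 = (-42 - 108) - 48717 = -150 - 48717 = -48867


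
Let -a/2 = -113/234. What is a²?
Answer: 12769/13689 ≈ 0.93279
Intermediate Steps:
a = 113/117 (a = -(-226)/234 = -2*(-113/234) = 113/117 ≈ 0.96581)
a² = (113/117)² = 12769/13689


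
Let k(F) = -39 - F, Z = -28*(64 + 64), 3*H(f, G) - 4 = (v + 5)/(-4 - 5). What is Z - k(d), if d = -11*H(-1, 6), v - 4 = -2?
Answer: -96034/27 ≈ -3556.8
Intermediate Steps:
v = 2 (v = 4 - 2 = 2)
H(f, G) = 29/27 (H(f, G) = 4/3 + ((2 + 5)/(-4 - 5))/3 = 4/3 + (7/(-9))/3 = 4/3 + (7*(-⅑))/3 = 4/3 + (⅓)*(-7/9) = 4/3 - 7/27 = 29/27)
Z = -3584 (Z = -28*128 = -3584)
d = -319/27 (d = -11*29/27 = -319/27 ≈ -11.815)
Z - k(d) = -3584 - (-39 - 1*(-319/27)) = -3584 - (-39 + 319/27) = -3584 - 1*(-734/27) = -3584 + 734/27 = -96034/27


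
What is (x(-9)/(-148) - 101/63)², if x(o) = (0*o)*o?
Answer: 10201/3969 ≈ 2.5702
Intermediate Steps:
x(o) = 0 (x(o) = 0*o = 0)
(x(-9)/(-148) - 101/63)² = (0/(-148) - 101/63)² = (0*(-1/148) - 101*1/63)² = (0 - 101/63)² = (-101/63)² = 10201/3969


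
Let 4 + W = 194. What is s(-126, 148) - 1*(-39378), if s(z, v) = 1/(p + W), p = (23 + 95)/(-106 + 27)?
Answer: 586417255/14892 ≈ 39378.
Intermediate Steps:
p = -118/79 (p = 118/(-79) = 118*(-1/79) = -118/79 ≈ -1.4937)
W = 190 (W = -4 + 194 = 190)
s(z, v) = 79/14892 (s(z, v) = 1/(-118/79 + 190) = 1/(14892/79) = 79/14892)
s(-126, 148) - 1*(-39378) = 79/14892 - 1*(-39378) = 79/14892 + 39378 = 586417255/14892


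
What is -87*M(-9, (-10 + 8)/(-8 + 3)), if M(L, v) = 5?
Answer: -435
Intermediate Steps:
-87*M(-9, (-10 + 8)/(-8 + 3)) = -87*5 = -435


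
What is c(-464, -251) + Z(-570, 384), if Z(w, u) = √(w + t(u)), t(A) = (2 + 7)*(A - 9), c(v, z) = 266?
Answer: 266 + √2805 ≈ 318.96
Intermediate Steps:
t(A) = -81 + 9*A (t(A) = 9*(-9 + A) = -81 + 9*A)
Z(w, u) = √(-81 + w + 9*u) (Z(w, u) = √(w + (-81 + 9*u)) = √(-81 + w + 9*u))
c(-464, -251) + Z(-570, 384) = 266 + √(-81 - 570 + 9*384) = 266 + √(-81 - 570 + 3456) = 266 + √2805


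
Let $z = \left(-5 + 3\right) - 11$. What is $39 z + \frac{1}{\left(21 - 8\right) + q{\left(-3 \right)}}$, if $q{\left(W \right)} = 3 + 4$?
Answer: $- \frac{10139}{20} \approx -506.95$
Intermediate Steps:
$q{\left(W \right)} = 7$
$z = -13$ ($z = -2 - 11 = -13$)
$39 z + \frac{1}{\left(21 - 8\right) + q{\left(-3 \right)}} = 39 \left(-13\right) + \frac{1}{\left(21 - 8\right) + 7} = -507 + \frac{1}{\left(21 - 8\right) + 7} = -507 + \frac{1}{13 + 7} = -507 + \frac{1}{20} = - \frac{10139}{20}$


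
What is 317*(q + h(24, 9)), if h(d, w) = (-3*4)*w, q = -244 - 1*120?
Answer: -149624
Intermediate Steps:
q = -364 (q = -244 - 120 = -364)
h(d, w) = -12*w
317*(q + h(24, 9)) = 317*(-364 - 12*9) = 317*(-364 - 108) = 317*(-472) = -149624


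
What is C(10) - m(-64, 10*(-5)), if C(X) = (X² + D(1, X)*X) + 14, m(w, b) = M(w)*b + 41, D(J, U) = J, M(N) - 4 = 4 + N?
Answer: -2717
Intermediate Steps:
M(N) = 8 + N (M(N) = 4 + (4 + N) = 8 + N)
m(w, b) = 41 + b*(8 + w) (m(w, b) = (8 + w)*b + 41 = b*(8 + w) + 41 = 41 + b*(8 + w))
C(X) = 14 + X + X² (C(X) = (X² + 1*X) + 14 = (X² + X) + 14 = (X + X²) + 14 = 14 + X + X²)
C(10) - m(-64, 10*(-5)) = (14 + 10 + 10²) - (41 + (10*(-5))*(8 - 64)) = (14 + 10 + 100) - (41 - 50*(-56)) = 124 - (41 + 2800) = 124 - 1*2841 = 124 - 2841 = -2717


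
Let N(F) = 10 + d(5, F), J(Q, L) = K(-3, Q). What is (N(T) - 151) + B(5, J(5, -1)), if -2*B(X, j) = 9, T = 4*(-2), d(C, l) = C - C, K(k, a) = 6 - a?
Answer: -291/2 ≈ -145.50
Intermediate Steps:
J(Q, L) = 6 - Q
d(C, l) = 0
T = -8
B(X, j) = -9/2 (B(X, j) = -1/2*9 = -9/2)
N(F) = 10 (N(F) = 10 + 0 = 10)
(N(T) - 151) + B(5, J(5, -1)) = (10 - 151) - 9/2 = -141 - 9/2 = -291/2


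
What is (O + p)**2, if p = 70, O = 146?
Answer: 46656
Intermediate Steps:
(O + p)**2 = (146 + 70)**2 = 216**2 = 46656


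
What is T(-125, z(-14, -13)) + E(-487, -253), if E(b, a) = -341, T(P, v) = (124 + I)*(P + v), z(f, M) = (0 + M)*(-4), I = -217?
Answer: 6448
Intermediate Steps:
z(f, M) = -4*M (z(f, M) = M*(-4) = -4*M)
T(P, v) = -93*P - 93*v (T(P, v) = (124 - 217)*(P + v) = -93*(P + v) = -93*P - 93*v)
T(-125, z(-14, -13)) + E(-487, -253) = (-93*(-125) - (-372)*(-13)) - 341 = (11625 - 93*52) - 341 = (11625 - 4836) - 341 = 6789 - 341 = 6448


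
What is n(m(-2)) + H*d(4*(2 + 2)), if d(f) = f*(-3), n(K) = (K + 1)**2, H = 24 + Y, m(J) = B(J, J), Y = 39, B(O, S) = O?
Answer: -3023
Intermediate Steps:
m(J) = J
H = 63 (H = 24 + 39 = 63)
n(K) = (1 + K)**2
d(f) = -3*f
n(m(-2)) + H*d(4*(2 + 2)) = (1 - 2)**2 + 63*(-12*(2 + 2)) = (-1)**2 + 63*(-12*4) = 1 + 63*(-3*16) = 1 + 63*(-48) = 1 - 3024 = -3023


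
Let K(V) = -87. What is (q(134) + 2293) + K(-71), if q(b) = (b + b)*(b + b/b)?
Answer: 38386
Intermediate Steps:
q(b) = 2*b*(1 + b) (q(b) = (2*b)*(b + 1) = (2*b)*(1 + b) = 2*b*(1 + b))
(q(134) + 2293) + K(-71) = (2*134*(1 + 134) + 2293) - 87 = (2*134*135 + 2293) - 87 = (36180 + 2293) - 87 = 38473 - 87 = 38386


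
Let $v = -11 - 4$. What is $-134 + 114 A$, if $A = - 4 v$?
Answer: $6706$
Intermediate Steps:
$v = -15$ ($v = -11 - 4 = -15$)
$A = 60$ ($A = \left(-4\right) \left(-15\right) = 60$)
$-134 + 114 A = -134 + 114 \cdot 60 = -134 + 6840 = 6706$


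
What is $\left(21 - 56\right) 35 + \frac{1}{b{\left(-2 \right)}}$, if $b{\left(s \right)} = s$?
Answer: $- \frac{2451}{2} \approx -1225.5$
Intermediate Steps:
$\left(21 - 56\right) 35 + \frac{1}{b{\left(-2 \right)}} = \left(21 - 56\right) 35 + \frac{1}{-2} = \left(21 - 56\right) 35 - \frac{1}{2} = \left(-35\right) 35 - \frac{1}{2} = -1225 - \frac{1}{2} = - \frac{2451}{2}$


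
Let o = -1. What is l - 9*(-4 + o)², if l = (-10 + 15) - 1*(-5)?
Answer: -215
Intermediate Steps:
l = 10 (l = 5 + 5 = 10)
l - 9*(-4 + o)² = 10 - 9*(-4 - 1)² = 10 - 9*(-5)² = 10 - 9*25 = 10 - 225 = -215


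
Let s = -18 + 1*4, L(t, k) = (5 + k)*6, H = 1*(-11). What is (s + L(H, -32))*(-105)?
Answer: 18480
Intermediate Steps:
H = -11
L(t, k) = 30 + 6*k
s = -14 (s = -18 + 4 = -14)
(s + L(H, -32))*(-105) = (-14 + (30 + 6*(-32)))*(-105) = (-14 + (30 - 192))*(-105) = (-14 - 162)*(-105) = -176*(-105) = 18480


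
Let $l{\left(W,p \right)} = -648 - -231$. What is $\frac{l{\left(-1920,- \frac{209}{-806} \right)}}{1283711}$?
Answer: $- \frac{417}{1283711} \approx -0.00032484$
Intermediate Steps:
$l{\left(W,p \right)} = -417$ ($l{\left(W,p \right)} = -648 + 231 = -417$)
$\frac{l{\left(-1920,- \frac{209}{-806} \right)}}{1283711} = - \frac{417}{1283711}$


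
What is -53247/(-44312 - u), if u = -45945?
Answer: -53247/1633 ≈ -32.607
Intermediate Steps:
-53247/(-44312 - u) = -53247/(-44312 - 1*(-45945)) = -53247/(-44312 + 45945) = -53247/1633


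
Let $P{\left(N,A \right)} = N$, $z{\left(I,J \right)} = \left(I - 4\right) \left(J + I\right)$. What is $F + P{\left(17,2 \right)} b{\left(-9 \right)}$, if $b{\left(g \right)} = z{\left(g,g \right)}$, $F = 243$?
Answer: $4221$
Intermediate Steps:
$z{\left(I,J \right)} = \left(-4 + I\right) \left(I + J\right)$
$b{\left(g \right)} = - 8 g + 2 g^{2}$ ($b{\left(g \right)} = g^{2} - 4 g - 4 g + g g = g^{2} - 4 g - 4 g + g^{2} = - 8 g + 2 g^{2}$)
$F + P{\left(17,2 \right)} b{\left(-9 \right)} = 243 + 17 \cdot 2 \left(-9\right) \left(-4 - 9\right) = 243 + 17 \cdot 2 \left(-9\right) \left(-13\right) = 243 + 17 \cdot 234 = 243 + 3978 = 4221$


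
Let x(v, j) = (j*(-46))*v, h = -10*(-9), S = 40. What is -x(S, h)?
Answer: 165600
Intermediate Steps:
h = 90 (h = -5*(-18) = 90)
x(v, j) = -46*j*v (x(v, j) = (-46*j)*v = -46*j*v)
-x(S, h) = -(-46)*90*40 = -1*(-165600) = 165600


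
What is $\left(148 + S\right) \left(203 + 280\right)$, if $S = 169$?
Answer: $153111$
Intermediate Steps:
$\left(148 + S\right) \left(203 + 280\right) = \left(148 + 169\right) \left(203 + 280\right) = 317 \cdot 483 = 153111$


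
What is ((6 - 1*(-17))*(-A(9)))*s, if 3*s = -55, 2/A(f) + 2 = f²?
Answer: 2530/237 ≈ 10.675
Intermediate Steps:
A(f) = 2/(-2 + f²)
s = -55/3 (s = (⅓)*(-55) = -55/3 ≈ -18.333)
((6 - 1*(-17))*(-A(9)))*s = ((6 - 1*(-17))*(-2/(-2 + 9²)))*(-55/3) = ((6 + 17)*(-2/(-2 + 81)))*(-55/3) = (23*(-2/79))*(-55/3) = -46/79*(-55/3) = 2530/237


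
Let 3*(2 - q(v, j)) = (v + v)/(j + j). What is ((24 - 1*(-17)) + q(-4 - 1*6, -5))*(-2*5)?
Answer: -1270/3 ≈ -423.33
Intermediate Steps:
q(v, j) = 2 - v/(3*j) (q(v, j) = 2 - (v + v)/(3*(j + j)) = 2 - 2*v/(3*(2*j)) = 2 - 2*v*1/(2*j)/3 = 2 - v/(3*j))
((24 - 1*(-17)) + q(-4 - 1*6, -5))*(-2*5) = ((24 - 1*(-17)) + (2 - ⅓*(-4 - 1*6)/(-5)))*(-2*5) = ((24 + 17) + (2 - ⅓*(-4 - 6)*(-⅕)))*(-10) = (41 + (2 - ⅓*(-10)*(-⅕)))*(-10) = (41 + (2 - ⅔))*(-10) = (41 + 4/3)*(-10) = (127/3)*(-10) = -1270/3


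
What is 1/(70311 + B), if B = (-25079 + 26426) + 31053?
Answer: 1/102711 ≈ 9.7361e-6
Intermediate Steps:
B = 32400 (B = 1347 + 31053 = 32400)
1/(70311 + B) = 1/(70311 + 32400) = 1/102711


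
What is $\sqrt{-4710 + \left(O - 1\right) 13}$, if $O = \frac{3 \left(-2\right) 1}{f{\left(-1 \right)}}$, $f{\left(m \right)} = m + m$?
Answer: $2 i \sqrt{1171} \approx 68.44 i$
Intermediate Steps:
$f{\left(m \right)} = 2 m$
$O = 3$ ($O = \frac{3 \left(-2\right) 1}{2 \left(-1\right)} = \frac{\left(-6\right) 1}{-2} = \left(-6\right) \left(- \frac{1}{2}\right) = 3$)
$\sqrt{-4710 + \left(O - 1\right) 13} = \sqrt{-4710 + \left(3 - 1\right) 13} = \sqrt{-4710 + 2 \cdot 13} = \sqrt{-4710 + 26} = \sqrt{-4684} = 2 i \sqrt{1171}$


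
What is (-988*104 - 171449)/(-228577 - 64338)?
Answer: 274201/292915 ≈ 0.93611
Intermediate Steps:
(-988*104 - 171449)/(-228577 - 64338) = (-102752 - 171449)/(-292915) = -274201*(-1/292915) = 274201/292915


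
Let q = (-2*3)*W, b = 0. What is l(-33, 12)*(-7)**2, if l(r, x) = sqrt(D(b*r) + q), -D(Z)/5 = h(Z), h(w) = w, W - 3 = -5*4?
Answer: 49*sqrt(102) ≈ 494.88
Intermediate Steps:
W = -17 (W = 3 - 5*4 = 3 - 20 = -17)
D(Z) = -5*Z
q = 102 (q = -2*3*(-17) = -6*(-17) = 102)
l(r, x) = sqrt(102) (l(r, x) = sqrt(-0*r + 102) = sqrt(-5*0 + 102) = sqrt(0 + 102) = sqrt(102))
l(-33, 12)*(-7)**2 = sqrt(102)*(-7)**2 = sqrt(102)*49 = 49*sqrt(102)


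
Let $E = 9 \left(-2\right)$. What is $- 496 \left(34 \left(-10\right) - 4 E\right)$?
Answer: $132928$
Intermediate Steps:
$E = -18$
$- 496 \left(34 \left(-10\right) - 4 E\right) = - 496 \left(34 \left(-10\right) - -72\right) = - 496 \left(-340 + 72\right) = \left(-496\right) \left(-268\right) = 132928$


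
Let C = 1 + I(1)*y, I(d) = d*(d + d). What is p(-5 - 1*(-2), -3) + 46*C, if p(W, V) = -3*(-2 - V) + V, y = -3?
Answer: -236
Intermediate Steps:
I(d) = 2*d**2 (I(d) = d*(2*d) = 2*d**2)
p(W, V) = 6 + 4*V (p(W, V) = (6 + 3*V) + V = 6 + 4*V)
C = -5 (C = 1 + (2*1**2)*(-3) = 1 + (2*1)*(-3) = 1 + 2*(-3) = 1 - 6 = -5)
p(-5 - 1*(-2), -3) + 46*C = (6 + 4*(-3)) + 46*(-5) = (6 - 12) - 230 = -6 - 230 = -236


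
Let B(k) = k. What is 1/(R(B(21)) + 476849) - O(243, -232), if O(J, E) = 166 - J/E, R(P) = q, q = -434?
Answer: -18463463093/110528280 ≈ -167.05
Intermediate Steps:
R(P) = -434
O(J, E) = 166 - J/E
1/(R(B(21)) + 476849) - O(243, -232) = 1/(-434 + 476849) - (166 - 1*243/(-232)) = 1/476415 - (166 - 1*243*(-1/232)) = 1/476415 - (166 + 243/232) = 1/476415 - 1*38755/232 = 1/476415 - 38755/232 = -18463463093/110528280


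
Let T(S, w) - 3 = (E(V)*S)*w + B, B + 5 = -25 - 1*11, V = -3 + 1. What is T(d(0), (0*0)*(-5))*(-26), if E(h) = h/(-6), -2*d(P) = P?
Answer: 988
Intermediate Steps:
d(P) = -P/2
V = -2
E(h) = -h/6 (E(h) = h*(-1/6) = -h/6)
B = -41 (B = -5 + (-25 - 1*11) = -5 + (-25 - 11) = -5 - 36 = -41)
T(S, w) = -38 + S*w/3 (T(S, w) = 3 + (((-1/6*(-2))*S)*w - 41) = 3 + ((S/3)*w - 41) = 3 + (S*w/3 - 41) = 3 + (-41 + S*w/3) = -38 + S*w/3)
T(d(0), (0*0)*(-5))*(-26) = (-38 + (-1/2*0)*((0*0)*(-5))/3)*(-26) = (-38 + (1/3)*0*(0*(-5)))*(-26) = (-38 + (1/3)*0*0)*(-26) = (-38 + 0)*(-26) = -38*(-26) = 988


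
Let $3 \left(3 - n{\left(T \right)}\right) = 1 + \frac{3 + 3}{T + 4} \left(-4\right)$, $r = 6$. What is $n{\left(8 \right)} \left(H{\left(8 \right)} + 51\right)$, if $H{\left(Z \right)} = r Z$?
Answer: $330$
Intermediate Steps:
$H{\left(Z \right)} = 6 Z$
$n{\left(T \right)} = \frac{8}{3} + \frac{8}{4 + T}$ ($n{\left(T \right)} = 3 - \frac{1 + \frac{3 + 3}{T + 4} \left(-4\right)}{3} = 3 - \frac{1 + \frac{6}{4 + T} \left(-4\right)}{3} = 3 - \frac{1 - \frac{24}{4 + T}}{3} = 3 - \left(\frac{1}{3} - \frac{8}{4 + T}\right) = \frac{8}{3} + \frac{8}{4 + T}$)
$n{\left(8 \right)} \left(H{\left(8 \right)} + 51\right) = \frac{8 \left(7 + 8\right)}{3 \left(4 + 8\right)} \left(6 \cdot 8 + 51\right) = \frac{8}{3} \cdot \frac{1}{12} \cdot 15 \left(48 + 51\right) = \frac{8}{3} \cdot \frac{1}{12} \cdot 15 \cdot 99 = \frac{10}{3} \cdot 99 = 330$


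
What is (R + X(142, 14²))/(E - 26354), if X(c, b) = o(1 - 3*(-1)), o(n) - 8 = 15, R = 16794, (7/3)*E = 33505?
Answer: -117719/83963 ≈ -1.4020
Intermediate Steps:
E = 100515/7 (E = (3/7)*33505 = 100515/7 ≈ 14359.)
o(n) = 23 (o(n) = 8 + 15 = 23)
X(c, b) = 23
(R + X(142, 14²))/(E - 26354) = (16794 + 23)/(100515/7 - 26354) = 16817/(-83963/7) = 16817*(-7/83963) = -117719/83963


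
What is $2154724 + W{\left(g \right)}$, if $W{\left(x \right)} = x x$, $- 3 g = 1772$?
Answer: $\frac{22532500}{9} \approx 2.5036 \cdot 10^{6}$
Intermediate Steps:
$g = - \frac{1772}{3}$ ($g = \left(- \frac{1}{3}\right) 1772 = - \frac{1772}{3} \approx -590.67$)
$W{\left(x \right)} = x^{2}$
$2154724 + W{\left(g \right)} = 2154724 + \left(- \frac{1772}{3}\right)^{2} = 2154724 + \frac{3139984}{9} = \frac{22532500}{9}$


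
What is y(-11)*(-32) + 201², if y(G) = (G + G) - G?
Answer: 40753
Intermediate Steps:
y(G) = G (y(G) = 2*G - G = G)
y(-11)*(-32) + 201² = -11*(-32) + 201² = 352 + 40401 = 40753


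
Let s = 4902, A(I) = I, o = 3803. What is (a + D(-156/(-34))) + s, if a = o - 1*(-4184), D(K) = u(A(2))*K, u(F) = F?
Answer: 219269/17 ≈ 12898.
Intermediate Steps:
D(K) = 2*K
a = 7987 (a = 3803 - 1*(-4184) = 3803 + 4184 = 7987)
(a + D(-156/(-34))) + s = (7987 + 2*(-156/(-34))) + 4902 = (7987 + 2*(-156*(-1/34))) + 4902 = (7987 + 2*(78/17)) + 4902 = (7987 + 156/17) + 4902 = 135935/17 + 4902 = 219269/17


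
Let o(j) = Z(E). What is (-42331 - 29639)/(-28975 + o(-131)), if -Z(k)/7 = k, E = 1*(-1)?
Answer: 11995/4828 ≈ 2.4845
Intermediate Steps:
E = -1
Z(k) = -7*k
o(j) = 7 (o(j) = -7*(-1) = 7)
(-42331 - 29639)/(-28975 + o(-131)) = (-42331 - 29639)/(-28975 + 7) = -71970/(-28968) = -71970*(-1/28968) = 11995/4828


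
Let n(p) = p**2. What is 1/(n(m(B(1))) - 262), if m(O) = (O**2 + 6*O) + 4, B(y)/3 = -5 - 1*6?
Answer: 1/800763 ≈ 1.2488e-6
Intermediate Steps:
B(y) = -33 (B(y) = 3*(-5 - 1*6) = 3*(-5 - 6) = 3*(-11) = -33)
m(O) = 4 + O**2 + 6*O
1/(n(m(B(1))) - 262) = 1/((4 + (-33)**2 + 6*(-33))**2 - 262) = 1/((4 + 1089 - 198)**2 - 262) = 1/(895**2 - 262) = 1/(801025 - 262) = 1/800763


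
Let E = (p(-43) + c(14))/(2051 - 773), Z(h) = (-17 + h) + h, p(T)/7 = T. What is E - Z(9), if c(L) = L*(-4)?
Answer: -545/426 ≈ -1.2793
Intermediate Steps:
p(T) = 7*T
c(L) = -4*L
Z(h) = -17 + 2*h
E = -119/426 (E = (7*(-43) - 4*14)/(2051 - 773) = (-301 - 56)/1278 = -357*1/1278 = -119/426 ≈ -0.27934)
E - Z(9) = -119/426 - (-17 + 2*9) = -119/426 - (-17 + 18) = -119/426 - 1*1 = -119/426 - 1 = -545/426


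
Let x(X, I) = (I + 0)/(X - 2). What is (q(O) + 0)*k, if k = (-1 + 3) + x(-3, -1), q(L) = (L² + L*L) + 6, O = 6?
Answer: 858/5 ≈ 171.60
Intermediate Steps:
x(X, I) = I/(-2 + X)
q(L) = 6 + 2*L² (q(L) = (L² + L²) + 6 = 2*L² + 6 = 6 + 2*L²)
k = 11/5 (k = (-1 + 3) - 1/(-2 - 3) = 2 - 1/(-5) = 2 - 1*(-⅕) = 2 + ⅕ = 11/5 ≈ 2.2000)
(q(O) + 0)*k = ((6 + 2*6²) + 0)*(11/5) = ((6 + 2*36) + 0)*(11/5) = ((6 + 72) + 0)*(11/5) = (78 + 0)*(11/5) = 78*(11/5) = 858/5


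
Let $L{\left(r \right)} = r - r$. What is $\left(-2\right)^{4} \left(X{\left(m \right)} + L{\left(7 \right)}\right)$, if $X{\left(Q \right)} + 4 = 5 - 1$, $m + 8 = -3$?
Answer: $0$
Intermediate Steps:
$m = -11$ ($m = -8 - 3 = -11$)
$X{\left(Q \right)} = 0$ ($X{\left(Q \right)} = -4 + \left(5 - 1\right) = -4 + 4 = 0$)
$L{\left(r \right)} = 0$
$\left(-2\right)^{4} \left(X{\left(m \right)} + L{\left(7 \right)}\right) = \left(-2\right)^{4} \left(0 + 0\right) = 16 \cdot 0 = 0$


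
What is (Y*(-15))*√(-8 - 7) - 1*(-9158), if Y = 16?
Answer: 9158 - 240*I*√15 ≈ 9158.0 - 929.52*I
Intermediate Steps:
(Y*(-15))*√(-8 - 7) - 1*(-9158) = (16*(-15))*√(-8 - 7) - 1*(-9158) = -240*I*√15 + 9158 = 9158 - 240*I*√15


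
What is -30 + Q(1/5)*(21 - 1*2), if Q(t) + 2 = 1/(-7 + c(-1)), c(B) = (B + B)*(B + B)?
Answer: -223/3 ≈ -74.333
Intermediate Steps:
c(B) = 4*B² (c(B) = (2*B)*(2*B) = 4*B²)
Q(t) = -7/3 (Q(t) = -2 + 1/(-7 + 4*(-1)²) = -2 + 1/(-7 + 4*1) = -2 + 1/(-7 + 4) = -2 + 1/(-3) = -2 - ⅓ = -7/3)
-30 + Q(1/5)*(21 - 1*2) = -30 - 7*(21 - 1*2)/3 = -30 - 7*(21 - 2)/3 = -30 - 7/3*19 = -30 - 133/3 = -223/3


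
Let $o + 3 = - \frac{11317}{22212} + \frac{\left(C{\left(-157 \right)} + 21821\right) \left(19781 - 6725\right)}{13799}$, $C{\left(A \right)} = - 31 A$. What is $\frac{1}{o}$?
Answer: $\frac{306503388}{7738440910489} \approx 3.9608 \cdot 10^{-5}$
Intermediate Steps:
$o = \frac{7738440910489}{306503388}$ ($o = -3 - \left(\frac{11317}{22212} - \frac{\left(\left(-31\right) \left(-157\right) + 21821\right) \left(19781 - 6725\right)}{13799}\right) = -3 - \left(\frac{11317}{22212} - \left(4867 + 21821\right) 13056 \cdot \frac{1}{13799}\right) = -3 - \left(\frac{11317}{22212} - 26688 \cdot 13056 \cdot \frac{1}{13799}\right) = -3 + \left(- \frac{11317}{22212} + 348438528 \cdot \frac{1}{13799}\right) = -3 + \left(- \frac{11317}{22212} + \frac{348438528}{13799}\right) = -3 + \frac{7739360420653}{306503388} = \frac{7738440910489}{306503388} \approx 25248.0$)
$\frac{1}{o} = \frac{1}{\frac{7738440910489}{306503388}} = \frac{306503388}{7738440910489}$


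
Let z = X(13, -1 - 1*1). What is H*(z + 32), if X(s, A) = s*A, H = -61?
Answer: -366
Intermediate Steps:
X(s, A) = A*s
z = -26 (z = (-1 - 1*1)*13 = (-1 - 1)*13 = -2*13 = -26)
H*(z + 32) = -61*(-26 + 32) = -61*6 = -366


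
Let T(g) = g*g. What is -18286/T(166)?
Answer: -9143/13778 ≈ -0.66359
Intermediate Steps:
T(g) = g²
-18286/T(166) = -18286/(166²) = -18286/27556 = -18286*1/27556 = -9143/13778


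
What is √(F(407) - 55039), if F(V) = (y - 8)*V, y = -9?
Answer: I*√61958 ≈ 248.91*I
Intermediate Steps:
F(V) = -17*V (F(V) = (-9 - 8)*V = -17*V)
√(F(407) - 55039) = √(-17*407 - 55039) = √(-6919 - 55039) = √(-61958) = I*√61958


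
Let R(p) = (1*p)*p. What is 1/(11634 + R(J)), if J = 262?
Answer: 1/80278 ≈ 1.2457e-5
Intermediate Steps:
R(p) = p² (R(p) = p*p = p²)
1/(11634 + R(J)) = 1/(11634 + 262²) = 1/(11634 + 68644) = 1/80278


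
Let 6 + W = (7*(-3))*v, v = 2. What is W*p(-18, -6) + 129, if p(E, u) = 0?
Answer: 129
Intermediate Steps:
W = -48 (W = -6 + (7*(-3))*2 = -6 - 21*2 = -6 - 42 = -48)
W*p(-18, -6) + 129 = -48*0 + 129 = 0 + 129 = 129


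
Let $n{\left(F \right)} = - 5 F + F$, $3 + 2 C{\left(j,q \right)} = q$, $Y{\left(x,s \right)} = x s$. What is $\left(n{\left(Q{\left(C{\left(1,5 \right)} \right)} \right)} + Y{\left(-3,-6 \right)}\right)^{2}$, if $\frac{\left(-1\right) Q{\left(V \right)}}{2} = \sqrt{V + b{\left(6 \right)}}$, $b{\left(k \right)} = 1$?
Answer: $452 + 288 \sqrt{2} \approx 859.29$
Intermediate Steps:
$Y{\left(x,s \right)} = s x$
$C{\left(j,q \right)} = - \frac{3}{2} + \frac{q}{2}$
$Q{\left(V \right)} = - 2 \sqrt{1 + V}$ ($Q{\left(V \right)} = - 2 \sqrt{V + 1} = - 2 \sqrt{1 + V}$)
$n{\left(F \right)} = - 4 F$
$\left(n{\left(Q{\left(C{\left(1,5 \right)} \right)} \right)} + Y{\left(-3,-6 \right)}\right)^{2} = \left(- 4 \left(- 2 \sqrt{1 + \left(- \frac{3}{2} + \frac{1}{2} \cdot 5\right)}\right) - -18\right)^{2} = \left(- 4 \left(- 2 \sqrt{1 + \left(- \frac{3}{2} + \frac{5}{2}\right)}\right) + 18\right)^{2} = \left(- 4 \left(- 2 \sqrt{1 + 1}\right) + 18\right)^{2} = \left(- 4 \left(- 2 \sqrt{2}\right) + 18\right)^{2} = \left(8 \sqrt{2} + 18\right)^{2} = \left(18 + 8 \sqrt{2}\right)^{2}$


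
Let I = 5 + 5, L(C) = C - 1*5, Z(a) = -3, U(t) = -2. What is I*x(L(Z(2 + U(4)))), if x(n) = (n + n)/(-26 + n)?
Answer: 80/17 ≈ 4.7059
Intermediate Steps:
L(C) = -5 + C (L(C) = C - 5 = -5 + C)
I = 10
x(n) = 2*n/(-26 + n) (x(n) = (2*n)/(-26 + n) = 2*n/(-26 + n))
I*x(L(Z(2 + U(4)))) = 10*(2*(-5 - 3)/(-26 + (-5 - 3))) = 10*(2*(-8)/(-26 - 8)) = 10*(2*(-8)/(-34)) = 10*(2*(-8)*(-1/34)) = 10*(8/17) = 80/17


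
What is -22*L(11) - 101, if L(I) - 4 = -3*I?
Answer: 537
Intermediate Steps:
L(I) = 4 - 3*I
-22*L(11) - 101 = -22*(4 - 3*11) - 101 = -22*(4 - 33) - 101 = -22*(-29) - 101 = 638 - 101 = 537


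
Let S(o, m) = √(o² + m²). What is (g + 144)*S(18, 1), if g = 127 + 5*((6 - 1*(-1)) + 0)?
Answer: 1530*√13 ≈ 5516.5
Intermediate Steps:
g = 162 (g = 127 + 5*((6 + 1) + 0) = 127 + 5*(7 + 0) = 127 + 5*7 = 127 + 35 = 162)
S(o, m) = √(m² + o²)
(g + 144)*S(18, 1) = (162 + 144)*√(1² + 18²) = 306*√(1 + 324) = 306*√325 = 306*(5*√13) = 1530*√13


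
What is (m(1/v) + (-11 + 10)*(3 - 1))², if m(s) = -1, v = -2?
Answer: 9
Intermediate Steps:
(m(1/v) + (-11 + 10)*(3 - 1))² = (-1 + (-11 + 10)*(3 - 1))² = (-1 - 1*2)² = (-1 - 2)² = (-3)² = 9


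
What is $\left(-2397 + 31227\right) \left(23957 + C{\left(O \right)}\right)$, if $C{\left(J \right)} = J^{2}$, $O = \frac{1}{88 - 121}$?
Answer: $\frac{250716962140}{363} \approx 6.9068 \cdot 10^{8}$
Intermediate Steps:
$O = - \frac{1}{33}$ ($O = \frac{1}{-33} = - \frac{1}{33} \approx -0.030303$)
$\left(-2397 + 31227\right) \left(23957 + C{\left(O \right)}\right) = \left(-2397 + 31227\right) \left(23957 + \left(- \frac{1}{33}\right)^{2}\right) = 28830 \left(23957 + \frac{1}{1089}\right) = 28830 \cdot \frac{26089174}{1089} = \frac{250716962140}{363}$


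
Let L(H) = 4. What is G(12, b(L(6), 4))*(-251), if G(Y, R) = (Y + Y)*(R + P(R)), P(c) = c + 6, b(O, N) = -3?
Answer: 0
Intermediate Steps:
P(c) = 6 + c
G(Y, R) = 2*Y*(6 + 2*R) (G(Y, R) = (Y + Y)*(R + (6 + R)) = (2*Y)*(6 + 2*R) = 2*Y*(6 + 2*R))
G(12, b(L(6), 4))*(-251) = (4*12*(3 - 3))*(-251) = (4*12*0)*(-251) = 0*(-251) = 0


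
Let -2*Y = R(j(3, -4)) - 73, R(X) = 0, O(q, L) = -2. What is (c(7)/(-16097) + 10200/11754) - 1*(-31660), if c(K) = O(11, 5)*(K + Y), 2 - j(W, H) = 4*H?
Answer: 998394703513/31534023 ≈ 31661.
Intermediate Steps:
j(W, H) = 2 - 4*H
Y = 73/2 (Y = -(0 - 73)/2 = -½*(-73) = 73/2 ≈ 36.500)
c(K) = -73 - 2*K (c(K) = -2*(K + 73/2) = -2*(73/2 + K) = -73 - 2*K)
(c(7)/(-16097) + 10200/11754) - 1*(-31660) = ((-73 - 2*7)/(-16097) + 10200/11754) - 1*(-31660) = ((-73 - 14)*(-1/16097) + 10200*(1/11754)) + 31660 = (-87*(-1/16097) + 1700/1959) + 31660 = (87/16097 + 1700/1959) + 31660 = 27535333/31534023 + 31660 = 998394703513/31534023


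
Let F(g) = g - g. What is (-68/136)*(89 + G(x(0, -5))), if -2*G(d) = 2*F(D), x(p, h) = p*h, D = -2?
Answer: -89/2 ≈ -44.500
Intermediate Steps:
F(g) = 0
x(p, h) = h*p
G(d) = 0 (G(d) = -0 = -1/2*0 = 0)
(-68/136)*(89 + G(x(0, -5))) = (-68/136)*(89 + 0) = -68*1/136*89 = -1/2*89 = -89/2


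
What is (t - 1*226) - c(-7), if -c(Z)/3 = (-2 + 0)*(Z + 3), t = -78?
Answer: -280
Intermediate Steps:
c(Z) = 18 + 6*Z (c(Z) = -3*(-2 + 0)*(Z + 3) = -(-6)*(3 + Z) = -3*(-6 - 2*Z) = 18 + 6*Z)
(t - 1*226) - c(-7) = (-78 - 1*226) - (18 + 6*(-7)) = (-78 - 226) - (18 - 42) = -304 - 1*(-24) = -304 + 24 = -280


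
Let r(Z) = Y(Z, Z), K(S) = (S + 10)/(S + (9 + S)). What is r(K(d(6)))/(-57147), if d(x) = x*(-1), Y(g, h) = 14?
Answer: -14/57147 ≈ -0.00024498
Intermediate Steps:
d(x) = -x
K(S) = (10 + S)/(9 + 2*S)
r(Z) = 14
r(K(d(6)))/(-57147) = 14/(-57147) = 14*(-1/57147) = -14/57147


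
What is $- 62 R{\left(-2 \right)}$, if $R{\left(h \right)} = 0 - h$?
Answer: $-124$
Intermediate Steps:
$R{\left(h \right)} = - h$
$- 62 R{\left(-2 \right)} = - 62 \left(\left(-1\right) \left(-2\right)\right) = \left(-62\right) 2 = -124$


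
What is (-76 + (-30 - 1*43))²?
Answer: 22201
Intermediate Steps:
(-76 + (-30 - 1*43))² = (-76 + (-30 - 43))² = (-76 - 73)² = (-149)² = 22201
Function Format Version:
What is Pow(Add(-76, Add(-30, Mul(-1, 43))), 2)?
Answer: 22201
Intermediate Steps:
Pow(Add(-76, Add(-30, Mul(-1, 43))), 2) = Pow(Add(-76, Add(-30, -43)), 2) = Pow(Add(-76, -73), 2) = Pow(-149, 2) = 22201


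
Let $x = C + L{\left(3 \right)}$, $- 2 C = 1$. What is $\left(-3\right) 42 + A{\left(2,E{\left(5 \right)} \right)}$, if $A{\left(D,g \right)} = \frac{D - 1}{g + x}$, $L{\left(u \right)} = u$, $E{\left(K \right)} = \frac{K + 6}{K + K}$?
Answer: $- \frac{2263}{18} \approx -125.72$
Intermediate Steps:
$E{\left(K \right)} = \frac{6 + K}{2 K}$
$C = - \frac{1}{2}$ ($C = \left(- \frac{1}{2}\right) 1 = - \frac{1}{2} \approx -0.5$)
$x = \frac{5}{2}$ ($x = - \frac{1}{2} + 3 = \frac{5}{2} \approx 2.5$)
$A{\left(D,g \right)} = \frac{-1 + D}{\frac{5}{2} + g}$ ($A{\left(D,g \right)} = \frac{D - 1}{g + \frac{5}{2}} = \frac{-1 + D}{\frac{5}{2} + g}$)
$\left(-3\right) 42 + A{\left(2,E{\left(5 \right)} \right)} = \left(-3\right) 42 + \frac{2 \left(-1 + 2\right)}{5 + 2 \frac{6 + 5}{2 \cdot 5}} = -126 + 2 \frac{1}{5 + 2 \cdot \frac{1}{2} \cdot \frac{1}{5} \cdot 11} \cdot 1 = -126 + 2 \frac{1}{5 + 2 \cdot \frac{11}{10}} \cdot 1 = -126 + 2 \frac{1}{5 + \frac{11}{5}} \cdot 1 = -126 + 2 \frac{1}{\frac{36}{5}} \cdot 1 = -126 + 2 \cdot \frac{5}{36} \cdot 1 = -126 + \frac{5}{18} = - \frac{2263}{18}$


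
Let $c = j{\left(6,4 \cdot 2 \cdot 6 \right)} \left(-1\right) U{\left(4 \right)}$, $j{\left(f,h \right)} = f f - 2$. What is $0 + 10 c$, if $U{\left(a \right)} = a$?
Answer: $-1360$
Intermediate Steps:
$j{\left(f,h \right)} = -2 + f^{2}$ ($j{\left(f,h \right)} = f^{2} - 2 = -2 + f^{2}$)
$c = -136$ ($c = \left(-2 + 6^{2}\right) \left(-1\right) 4 = \left(-2 + 36\right) \left(-1\right) 4 = 34 \left(-1\right) 4 = \left(-34\right) 4 = -136$)
$0 + 10 c = 0 + 10 \left(-136\right) = 0 - 1360 = -1360$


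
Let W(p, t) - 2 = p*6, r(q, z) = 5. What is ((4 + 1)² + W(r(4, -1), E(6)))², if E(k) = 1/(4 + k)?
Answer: 3249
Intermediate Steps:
W(p, t) = 2 + 6*p (W(p, t) = 2 + p*6 = 2 + 6*p)
((4 + 1)² + W(r(4, -1), E(6)))² = ((4 + 1)² + (2 + 6*5))² = (5² + (2 + 30))² = (25 + 32)² = 57² = 3249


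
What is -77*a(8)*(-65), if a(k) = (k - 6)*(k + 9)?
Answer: 170170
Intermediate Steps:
a(k) = (-6 + k)*(9 + k)
-77*a(8)*(-65) = -77*(-54 + 8**2 + 3*8)*(-65) = -77*(-54 + 64 + 24)*(-65) = -77*34*(-65) = -2618*(-65) = 170170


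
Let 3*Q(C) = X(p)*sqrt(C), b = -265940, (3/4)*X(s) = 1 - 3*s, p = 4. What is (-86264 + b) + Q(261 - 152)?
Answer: -352204 - 44*sqrt(109)/9 ≈ -3.5226e+5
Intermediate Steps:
X(s) = 4/3 - 4*s (X(s) = 4*(1 - 3*s)/3 = 4/3 - 4*s)
Q(C) = -44*sqrt(C)/9 (Q(C) = ((4/3 - 4*4)*sqrt(C))/3 = ((4/3 - 16)*sqrt(C))/3 = (-44*sqrt(C)/3)/3 = -44*sqrt(C)/9)
(-86264 + b) + Q(261 - 152) = (-86264 - 265940) - 44*sqrt(261 - 152)/9 = -352204 - 44*sqrt(109)/9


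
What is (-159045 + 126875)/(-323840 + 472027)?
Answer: -32170/148187 ≈ -0.21709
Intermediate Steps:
(-159045 + 126875)/(-323840 + 472027) = -32170/148187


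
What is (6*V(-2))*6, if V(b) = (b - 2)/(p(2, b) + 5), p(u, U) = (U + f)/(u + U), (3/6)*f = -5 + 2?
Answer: 0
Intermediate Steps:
f = -6 (f = 2*(-5 + 2) = 2*(-3) = -6)
p(u, U) = (-6 + U)/(U + u) (p(u, U) = (U - 6)/(u + U) = (-6 + U)/(U + u))
V(b) = (-2 + b)/(5 + (-6 + b)/(2 + b)) (V(b) = (b - 2)/((-6 + b)/(b + 2) + 5) = (-2 + b)/((-6 + b)/(2 + b) + 5) = (-2 + b)/(5 + (-6 + b)/(2 + b)))
(6*V(-2))*6 = (6*((-4 + (-2)²)/(2*(2 + 3*(-2)))))*6 = (6*((-4 + 4)/(2*(2 - 6))))*6 = (6*((½)*0/(-4)))*6 = (6*((½)*(-¼)*0))*6 = (6*0)*6 = 0*6 = 0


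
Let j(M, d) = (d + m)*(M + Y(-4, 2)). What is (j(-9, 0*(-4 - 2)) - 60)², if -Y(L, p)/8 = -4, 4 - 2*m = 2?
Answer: 1369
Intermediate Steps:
m = 1 (m = 2 - ½*2 = 2 - 1 = 1)
Y(L, p) = 32 (Y(L, p) = -8*(-4) = 32)
j(M, d) = (1 + d)*(32 + M) (j(M, d) = (d + 1)*(M + 32) = (1 + d)*(32 + M))
(j(-9, 0*(-4 - 2)) - 60)² = ((32 - 9 + 32*(0*(-4 - 2)) - 0*(-4 - 2)) - 60)² = ((32 - 9 + 32*(0*(-6)) - 0*(-6)) - 60)² = ((32 - 9 + 32*0 - 9*0) - 60)² = ((32 - 9 + 0 + 0) - 60)² = (23 - 60)² = (-37)² = 1369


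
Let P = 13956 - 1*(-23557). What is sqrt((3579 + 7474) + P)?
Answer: sqrt(48566) ≈ 220.38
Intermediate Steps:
P = 37513 (P = 13956 + 23557 = 37513)
sqrt((3579 + 7474) + P) = sqrt((3579 + 7474) + 37513) = sqrt(11053 + 37513) = sqrt(48566)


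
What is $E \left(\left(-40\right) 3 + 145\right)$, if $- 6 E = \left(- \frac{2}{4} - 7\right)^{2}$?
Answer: $- \frac{1875}{8} \approx -234.38$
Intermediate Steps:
$E = - \frac{75}{8}$ ($E = - \frac{\left(- \frac{2}{4} - 7\right)^{2}}{6} = - \frac{\left(\left(-2\right) \frac{1}{4} - 7\right)^{2}}{6} = - \frac{\left(- \frac{1}{2} - 7\right)^{2}}{6} = - \frac{\left(- \frac{15}{2}\right)^{2}}{6} = \left(- \frac{1}{6}\right) \frac{225}{4} = - \frac{75}{8} \approx -9.375$)
$E \left(\left(-40\right) 3 + 145\right) = - \frac{75 \left(\left(-40\right) 3 + 145\right)}{8} = - \frac{75 \left(-120 + 145\right)}{8} = \left(- \frac{75}{8}\right) 25 = - \frac{1875}{8}$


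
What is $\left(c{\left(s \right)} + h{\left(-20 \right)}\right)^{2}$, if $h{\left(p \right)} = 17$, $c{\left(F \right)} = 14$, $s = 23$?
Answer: $961$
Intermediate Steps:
$\left(c{\left(s \right)} + h{\left(-20 \right)}\right)^{2} = \left(14 + 17\right)^{2} = 31^{2} = 961$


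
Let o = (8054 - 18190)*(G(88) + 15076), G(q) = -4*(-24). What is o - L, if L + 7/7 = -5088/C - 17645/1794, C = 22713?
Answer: -2088743394917315/13582374 ≈ -1.5378e+8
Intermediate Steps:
G(q) = 96
L = -150215293/13582374 (L = -1 + (-5088/22713 - 17645/1794) = -1 + (-5088*1/22713 - 17645*1/1794) = -1 + (-1696/7571 - 17645/1794) = -1 - 136632919/13582374 = -150215293/13582374 ≈ -11.060)
o = -153783392 (o = (8054 - 18190)*(96 + 15076) = -10136*15172 = -153783392)
o - L = -153783392 - 1*(-150215293/13582374) = -153783392 + 150215293/13582374 = -2088743394917315/13582374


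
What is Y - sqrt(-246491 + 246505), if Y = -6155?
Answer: -6155 - sqrt(14) ≈ -6158.7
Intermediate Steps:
Y - sqrt(-246491 + 246505) = -6155 - sqrt(-246491 + 246505) = -6155 - sqrt(14)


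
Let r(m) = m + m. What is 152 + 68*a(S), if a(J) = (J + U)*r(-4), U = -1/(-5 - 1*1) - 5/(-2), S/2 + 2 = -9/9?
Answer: 5896/3 ≈ 1965.3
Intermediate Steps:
r(m) = 2*m
S = -6 (S = -4 + 2*(-9/9) = -4 + 2*(-9*⅑) = -4 + 2*(-1) = -4 - 2 = -6)
U = 8/3 (U = -1/(-5 - 1) - 5*(-½) = -1/(-6) + 5/2 = -1*(-⅙) + 5/2 = ⅙ + 5/2 = 8/3 ≈ 2.6667)
a(J) = -64/3 - 8*J (a(J) = (J + 8/3)*(2*(-4)) = (8/3 + J)*(-8) = -64/3 - 8*J)
152 + 68*a(S) = 152 + 68*(-64/3 - 8*(-6)) = 152 + 68*(-64/3 + 48) = 152 + 68*(80/3) = 152 + 5440/3 = 5896/3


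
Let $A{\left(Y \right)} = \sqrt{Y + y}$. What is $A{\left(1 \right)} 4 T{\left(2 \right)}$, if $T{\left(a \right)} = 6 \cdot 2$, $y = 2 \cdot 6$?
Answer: $48 \sqrt{13} \approx 173.07$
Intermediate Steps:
$y = 12$
$T{\left(a \right)} = 12$
$A{\left(Y \right)} = \sqrt{12 + Y}$ ($A{\left(Y \right)} = \sqrt{Y + 12} = \sqrt{12 + Y}$)
$A{\left(1 \right)} 4 T{\left(2 \right)} = \sqrt{12 + 1} \cdot 4 \cdot 12 = \sqrt{13} \cdot 48 = 48 \sqrt{13}$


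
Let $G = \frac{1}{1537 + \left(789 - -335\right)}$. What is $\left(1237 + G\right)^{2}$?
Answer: $\frac{10835012388964}{7080921} \approx 1.5302 \cdot 10^{6}$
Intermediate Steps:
$G = \frac{1}{2661}$ ($G = \frac{1}{1537 + \left(789 + 335\right)} = \frac{1}{1537 + 1124} = \frac{1}{2661} \approx 0.0003758$)
$\left(1237 + G\right)^{2} = \left(1237 + \frac{1}{2661}\right)^{2} = \left(\frac{3291658}{2661}\right)^{2} = \frac{10835012388964}{7080921}$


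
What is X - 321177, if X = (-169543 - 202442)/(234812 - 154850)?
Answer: -8560775753/26654 ≈ -3.2118e+5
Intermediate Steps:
X = -123995/26654 (X = -371985/79962 = -371985*1/79962 = -123995/26654 ≈ -4.6520)
X - 321177 = -123995/26654 - 321177 = -8560775753/26654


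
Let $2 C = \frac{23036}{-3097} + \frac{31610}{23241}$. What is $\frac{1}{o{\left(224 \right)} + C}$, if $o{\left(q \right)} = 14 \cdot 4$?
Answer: $\frac{71977377}{3811991359} \approx 0.018882$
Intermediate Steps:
$C = - \frac{218741753}{71977377}$ ($C = \frac{\frac{23036}{-3097} + \frac{31610}{23241}}{2} = \frac{23036 \left(- \frac{1}{3097}\right) + 31610 \cdot \frac{1}{23241}}{2} = \frac{- \frac{23036}{3097} + \frac{31610}{23241}}{2} = \frac{1}{2} \left(- \frac{437483506}{71977377}\right) = - \frac{218741753}{71977377} \approx -3.039$)
$o{\left(q \right)} = 56$
$\frac{1}{o{\left(224 \right)} + C} = \frac{1}{56 - \frac{218741753}{71977377}} = \frac{1}{\frac{3811991359}{71977377}} = \frac{71977377}{3811991359}$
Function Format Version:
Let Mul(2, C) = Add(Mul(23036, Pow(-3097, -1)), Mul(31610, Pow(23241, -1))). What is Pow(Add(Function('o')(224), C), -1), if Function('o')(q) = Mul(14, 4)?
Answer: Rational(71977377, 3811991359) ≈ 0.018882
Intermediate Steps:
C = Rational(-218741753, 71977377) (C = Mul(Rational(1, 2), Add(Mul(23036, Pow(-3097, -1)), Mul(31610, Pow(23241, -1)))) = Mul(Rational(1, 2), Add(Mul(23036, Rational(-1, 3097)), Mul(31610, Rational(1, 23241)))) = Mul(Rational(1, 2), Add(Rational(-23036, 3097), Rational(31610, 23241))) = Mul(Rational(1, 2), Rational(-437483506, 71977377)) = Rational(-218741753, 71977377) ≈ -3.0390)
Function('o')(q) = 56
Pow(Add(Function('o')(224), C), -1) = Pow(Add(56, Rational(-218741753, 71977377)), -1) = Pow(Rational(3811991359, 71977377), -1) = Rational(71977377, 3811991359)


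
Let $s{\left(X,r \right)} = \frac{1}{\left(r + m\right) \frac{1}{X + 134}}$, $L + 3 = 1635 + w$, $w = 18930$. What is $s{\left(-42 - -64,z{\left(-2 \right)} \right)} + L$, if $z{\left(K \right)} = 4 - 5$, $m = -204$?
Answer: $\frac{4215054}{205} \approx 20561.0$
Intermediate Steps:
$L = 20562$ ($L = -3 + \left(1635 + 18930\right) = -3 + 20565 = 20562$)
$z{\left(K \right)} = -1$
$s{\left(X,r \right)} = \frac{134 + X}{-204 + r}$ ($s{\left(X,r \right)} = \frac{1}{\left(r - 204\right) \frac{1}{X + 134}} = \frac{1}{\left(-204 + r\right) \frac{1}{134 + X}} = \frac{1}{\frac{1}{134 + X} \left(-204 + r\right)} = \frac{134 + X}{-204 + r}$)
$s{\left(-42 - -64,z{\left(-2 \right)} \right)} + L = \frac{134 - -22}{-204 - 1} + 20562 = \frac{134 + \left(-42 + 64\right)}{-205} + 20562 = - \frac{134 + 22}{205} + 20562 = \left(- \frac{1}{205}\right) 156 + 20562 = - \frac{156}{205} + 20562 = \frac{4215054}{205}$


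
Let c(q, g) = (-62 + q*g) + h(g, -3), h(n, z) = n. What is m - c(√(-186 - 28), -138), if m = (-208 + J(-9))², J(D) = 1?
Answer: 43049 + 138*I*√214 ≈ 43049.0 + 2018.8*I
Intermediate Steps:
c(q, g) = -62 + g + g*q (c(q, g) = (-62 + q*g) + g = (-62 + g*q) + g = -62 + g + g*q)
m = 42849 (m = (-208 + 1)² = (-207)² = 42849)
m - c(√(-186 - 28), -138) = 42849 - (-62 - 138 - 138*√(-186 - 28)) = 42849 - (-62 - 138 - 138*I*√214) = 42849 - (-200 - 138*I*√214) = 42849 + (200 + 138*I*√214) = 43049 + 138*I*√214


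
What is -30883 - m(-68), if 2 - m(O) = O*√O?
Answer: -30885 - 136*I*√17 ≈ -30885.0 - 560.74*I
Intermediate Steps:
m(O) = 2 - O^(3/2) (m(O) = 2 - O*√O = 2 - O^(3/2))
-30883 - m(-68) = -30883 - (2 - (-68)^(3/2)) = -30883 - (2 - (-136)*I*√17) = -30883 - (2 + 136*I*√17) = -30883 + (-2 - 136*I*√17) = -30885 - 136*I*√17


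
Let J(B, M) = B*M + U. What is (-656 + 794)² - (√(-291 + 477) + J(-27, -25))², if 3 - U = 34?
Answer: 19044 - (644 + √186)² ≈ -4.1344e+5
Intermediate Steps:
U = -31 (U = 3 - 1*34 = 3 - 34 = -31)
J(B, M) = -31 + B*M (J(B, M) = B*M - 31 = -31 + B*M)
(-656 + 794)² - (√(-291 + 477) + J(-27, -25))² = (-656 + 794)² - (√(-291 + 477) + (-31 - 27*(-25)))² = 138² - (√186 + (-31 + 675))² = 19044 - (√186 + 644)² = 19044 - (644 + √186)²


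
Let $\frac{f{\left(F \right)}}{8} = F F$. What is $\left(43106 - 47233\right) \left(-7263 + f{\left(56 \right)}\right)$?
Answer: $-73563775$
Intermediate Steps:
$f{\left(F \right)} = 8 F^{2}$ ($f{\left(F \right)} = 8 F F = 8 F^{2}$)
$\left(43106 - 47233\right) \left(-7263 + f{\left(56 \right)}\right) = \left(43106 - 47233\right) \left(-7263 + 8 \cdot 56^{2}\right) = - 4127 \left(-7263 + 8 \cdot 3136\right) = - 4127 \left(-7263 + 25088\right) = \left(-4127\right) 17825 = -73563775$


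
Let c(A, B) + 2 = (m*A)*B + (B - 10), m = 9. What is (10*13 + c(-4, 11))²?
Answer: 71289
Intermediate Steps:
c(A, B) = -12 + B + 9*A*B (c(A, B) = -2 + ((9*A)*B + (B - 10)) = -2 + (9*A*B + (-10 + B)) = -2 + (-10 + B + 9*A*B) = -12 + B + 9*A*B)
(10*13 + c(-4, 11))² = (10*13 + (-12 + 11 + 9*(-4)*11))² = (130 + (-12 + 11 - 396))² = (130 - 397)² = (-267)² = 71289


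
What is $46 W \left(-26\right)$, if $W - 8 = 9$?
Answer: $-20332$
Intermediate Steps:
$W = 17$ ($W = 8 + 9 = 17$)
$46 W \left(-26\right) = 46 \cdot 17 \left(-26\right) = 782 \left(-26\right) = -20332$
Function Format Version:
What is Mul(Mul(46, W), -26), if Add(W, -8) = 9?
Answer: -20332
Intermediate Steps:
W = 17 (W = Add(8, 9) = 17)
Mul(Mul(46, W), -26) = Mul(Mul(46, 17), -26) = Mul(782, -26) = -20332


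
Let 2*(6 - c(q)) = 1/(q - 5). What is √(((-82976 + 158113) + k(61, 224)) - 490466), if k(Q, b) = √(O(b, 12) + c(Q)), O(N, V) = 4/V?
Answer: √(-732640356 + 105*√1785)/42 ≈ 644.46*I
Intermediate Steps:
c(q) = 6 - 1/(2*(-5 + q)) (c(q) = 6 - 1/(2*(q - 5)) = 6 - 1/(2*(-5 + q)))
k(Q, b) = √(⅓ + (-61 + 12*Q)/(2*(-5 + Q))) (k(Q, b) = √(4/12 + (-61 + 12*Q)/(2*(-5 + Q))) = √(4*(1/12) + (-61 + 12*Q)/(2*(-5 + Q))) = √(⅓ + (-61 + 12*Q)/(2*(-5 + Q))))
√(((-82976 + 158113) + k(61, 224)) - 490466) = √(((-82976 + 158113) + √6*√((-193 + 38*61)/(-5 + 61))/6) - 490466) = √((75137 + √6*√((-193 + 2318)/56)/6) - 490466) = √((75137 + √6*√((1/56)*2125)/6) - 490466) = √((75137 + √6*√(2125/56)/6) - 490466) = √((75137 + √6*(5*√1190/28)/6) - 490466) = √((75137 + 5*√1785/84) - 490466) = √(-415329 + 5*√1785/84)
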